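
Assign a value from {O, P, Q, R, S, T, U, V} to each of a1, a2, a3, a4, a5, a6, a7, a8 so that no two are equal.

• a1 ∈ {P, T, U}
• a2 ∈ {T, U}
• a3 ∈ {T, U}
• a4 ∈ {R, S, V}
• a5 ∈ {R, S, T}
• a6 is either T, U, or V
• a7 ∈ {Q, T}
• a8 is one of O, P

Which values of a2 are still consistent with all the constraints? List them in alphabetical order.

The 8 variables draw from only 8 values {O, P, Q, R, S, T, U, V}, so each is used; only a8 can be O, hence a8 = O.
The 7 still-open variables together cover exactly {P, Q, R, S, T, U, V} — 7 values for 7 variables — and P appears only in a1's list, so a1 = P.
The 6 still-open variables draw from only 6 values {Q, R, S, T, U, V}, so each is used; only a7 can be Q, hence a7 = Q.
a2 and a3 between them cover only {T, U} — a naked pair. Remove those values from a5, a6.
a6's domain is down to {V}, so a6 = V. Eliminate V elsewhere: a4.
No further eliminations apply; a2 can still be any of T, U.

T, U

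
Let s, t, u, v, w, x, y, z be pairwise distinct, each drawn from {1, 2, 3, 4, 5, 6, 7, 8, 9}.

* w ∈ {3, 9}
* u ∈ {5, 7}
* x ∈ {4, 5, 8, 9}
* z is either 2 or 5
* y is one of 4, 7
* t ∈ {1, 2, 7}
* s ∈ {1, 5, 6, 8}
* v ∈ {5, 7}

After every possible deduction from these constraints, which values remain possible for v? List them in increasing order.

The 2 variables u and v are confined to {5, 7}, which locks those values in; drop them from s, t, x, y, z.
That leaves y = 4. Strike 4 from x.
z has just one choice, so z = 2. Remove 2 from t.
t must be 1 (only option left). Remove 1 from s.
No further eliminations apply; v can still be any of 5, 7.

5, 7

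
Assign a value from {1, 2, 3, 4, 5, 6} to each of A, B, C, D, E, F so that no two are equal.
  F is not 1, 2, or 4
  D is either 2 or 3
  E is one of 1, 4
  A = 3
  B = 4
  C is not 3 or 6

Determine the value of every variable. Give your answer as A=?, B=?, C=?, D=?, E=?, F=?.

A=3, B=4, C=5, D=2, E=1, F=6

A's domain is down to {3}, so A = 3. Eliminate 3 elsewhere: D, F.
B must be 4 (only option left). Strike 4 from C, E.
D must be 2 (only option left). Remove 2 from C.
That leaves E = 1. Eliminate 1 elsewhere: C.
C's domain is down to {5}, so C = 5. Remove 5 from F.
That leaves F = 6.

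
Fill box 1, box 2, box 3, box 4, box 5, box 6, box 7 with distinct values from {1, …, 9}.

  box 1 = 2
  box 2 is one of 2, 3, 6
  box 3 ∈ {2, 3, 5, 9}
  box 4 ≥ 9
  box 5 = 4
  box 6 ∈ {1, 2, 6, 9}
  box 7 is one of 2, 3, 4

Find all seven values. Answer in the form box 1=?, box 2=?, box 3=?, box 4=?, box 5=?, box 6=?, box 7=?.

box 1=2, box 2=6, box 3=5, box 4=9, box 5=4, box 6=1, box 7=3

box 1 must be 2 (only option left). Strike 2 from box 2, box 3, box 6, box 7.
box 4 must be 9 (only option left). So box 3, box 6 can't be 9.
box 5's domain is down to {4}, so box 5 = 4. So box 7 can't be 4.
box 7's domain is down to {3}, so box 7 = 3. So box 2, box 3 can't be 3.
That leaves box 2 = 6. Remove 6 from box 6.
box 3's domain is down to {5}, so box 3 = 5.
box 6 has just one choice, so box 6 = 1.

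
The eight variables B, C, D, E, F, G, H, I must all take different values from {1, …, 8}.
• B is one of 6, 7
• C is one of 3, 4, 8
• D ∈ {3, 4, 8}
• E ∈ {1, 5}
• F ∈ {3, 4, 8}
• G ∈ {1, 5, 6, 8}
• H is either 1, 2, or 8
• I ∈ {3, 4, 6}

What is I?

Among the 8 variables, 2 fits only H (and all 8 values in {1, 2, 3, 4, 5, 6, 7, 8} must be used), so H = 2.
Among the 7 still-open variables, 7 fits only B (and all 7 values in {1, 3, 4, 5, 6, 7, 8} must be used), so B = 7.
C, D, F share exactly the 3 values {3, 4, 8}; by pigeonhole those values go to them, so strike 3, 4, 8 from G, I.
So I = 6.

6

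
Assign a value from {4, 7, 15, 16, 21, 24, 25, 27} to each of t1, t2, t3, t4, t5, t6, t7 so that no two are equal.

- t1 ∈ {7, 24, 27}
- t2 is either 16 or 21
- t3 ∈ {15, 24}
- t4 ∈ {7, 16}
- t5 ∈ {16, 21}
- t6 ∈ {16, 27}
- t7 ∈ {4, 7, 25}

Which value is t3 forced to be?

t2 and t5 between them cover only {16, 21} — a naked pair. Remove those values from t4, t6.
t4's domain is down to {7}, so t4 = 7. Remove 7 from t1, t7.
t6 must be 27 (only option left). Eliminate 27 elsewhere: t1.
t1 has just one choice, so t1 = 24. Remove 24 from t3.
So t3 = 15.

15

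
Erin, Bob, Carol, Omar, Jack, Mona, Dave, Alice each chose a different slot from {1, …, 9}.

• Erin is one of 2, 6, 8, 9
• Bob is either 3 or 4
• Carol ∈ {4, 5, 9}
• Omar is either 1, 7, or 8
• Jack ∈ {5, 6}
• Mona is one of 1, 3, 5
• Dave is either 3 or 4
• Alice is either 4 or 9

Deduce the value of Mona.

Bob and Dave share exactly the 2 values {3, 4}; by pigeonhole those values go to them, so strike 3, 4 from Carol, Mona, Alice.
That leaves Alice = 9. Eliminate 9 elsewhere: Erin, Carol.
Carol's domain is down to {5}, so Carol = 5. So Jack, Mona can't be 5.
So Mona = 1.

1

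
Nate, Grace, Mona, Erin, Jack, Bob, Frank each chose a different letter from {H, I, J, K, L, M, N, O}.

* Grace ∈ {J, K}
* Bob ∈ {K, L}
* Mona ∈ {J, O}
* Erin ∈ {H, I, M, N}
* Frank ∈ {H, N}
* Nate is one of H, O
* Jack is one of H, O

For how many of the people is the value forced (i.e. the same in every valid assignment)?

4

The 2 variables Nate and Jack are confined to {H, O}, which locks those values in; drop them from Mona, Erin, Frank.
Mona must be J (only option left). Strike J from Grace.
That leaves Frank = N. Remove N from Erin.
That leaves Grace = K. Remove K from Bob.
That leaves Bob = L.
Determined: Grace=K, Mona=J, Bob=L, Frank=N. The other people each still have more than one consistent value. That makes 4.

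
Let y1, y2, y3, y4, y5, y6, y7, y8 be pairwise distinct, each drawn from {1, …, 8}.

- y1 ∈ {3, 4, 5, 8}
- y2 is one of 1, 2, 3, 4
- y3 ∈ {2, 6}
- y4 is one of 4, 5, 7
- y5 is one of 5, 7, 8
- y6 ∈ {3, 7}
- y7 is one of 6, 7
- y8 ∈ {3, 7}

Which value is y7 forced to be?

Among the 8 variables, 1 fits only y2 (and all 8 values in {1, 2, 3, 4, 5, 6, 7, 8} must be used), so y2 = 1.
Among the 7 still-open variables, 2 fits only y3 (and all 7 values in {2, 3, 4, 5, 6, 7, 8} must be used), so y3 = 2.
The 6 still-open variables together cover exactly {3, 4, 5, 6, 7, 8} — 6 values for 6 variables — and 6 appears only in y7's list, so y7 = 6.

6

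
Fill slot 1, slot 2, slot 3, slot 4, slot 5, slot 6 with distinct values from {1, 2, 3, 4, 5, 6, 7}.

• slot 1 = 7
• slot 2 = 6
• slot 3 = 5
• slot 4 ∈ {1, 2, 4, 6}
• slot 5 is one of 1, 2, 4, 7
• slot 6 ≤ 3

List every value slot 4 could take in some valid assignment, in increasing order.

1, 2, 4

slot 1 must be 7 (only option left). So slot 5 can't be 7.
That leaves slot 2 = 6. Eliminate 6 elsewhere: slot 4.
slot 3 must be 5 (only option left).
No further eliminations apply; slot 4 can still be any of 1, 2, 4.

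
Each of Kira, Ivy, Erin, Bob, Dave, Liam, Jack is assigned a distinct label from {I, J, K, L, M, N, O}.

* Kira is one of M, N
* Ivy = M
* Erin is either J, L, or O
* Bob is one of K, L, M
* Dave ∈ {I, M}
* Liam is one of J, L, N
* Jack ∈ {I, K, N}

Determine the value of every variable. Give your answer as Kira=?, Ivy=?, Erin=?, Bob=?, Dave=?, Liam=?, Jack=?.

Ivy must be M (only option left). Strike M from Kira, Bob, Dave.
That leaves Dave = I. Remove I from Jack.
That leaves Kira = N. Remove N from Liam, Jack.
Jack must be K (only option left). So Bob can't be K.
Bob's domain is down to {L}, so Bob = L. Strike L from Erin, Liam.
Liam must be J (only option left). So Erin can't be J.
That leaves Erin = O.

Kira=N, Ivy=M, Erin=O, Bob=L, Dave=I, Liam=J, Jack=K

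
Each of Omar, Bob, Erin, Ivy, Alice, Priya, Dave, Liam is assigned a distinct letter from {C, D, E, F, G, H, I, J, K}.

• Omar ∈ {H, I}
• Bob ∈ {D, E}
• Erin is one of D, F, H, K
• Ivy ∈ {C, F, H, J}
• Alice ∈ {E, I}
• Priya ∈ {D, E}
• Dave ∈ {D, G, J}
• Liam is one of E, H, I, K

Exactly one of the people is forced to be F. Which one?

Erin

Bob and Priya between them cover only {D, E} — a naked pair. Remove those values from Erin, Alice, Dave, Liam.
Alice's domain is down to {I}, so Alice = I. Eliminate I elsewhere: Omar, Liam.
Omar must be H (only option left). So Erin, Ivy, Liam can't be H.
That leaves Liam = K. Remove K from Erin.
So F goes to Erin.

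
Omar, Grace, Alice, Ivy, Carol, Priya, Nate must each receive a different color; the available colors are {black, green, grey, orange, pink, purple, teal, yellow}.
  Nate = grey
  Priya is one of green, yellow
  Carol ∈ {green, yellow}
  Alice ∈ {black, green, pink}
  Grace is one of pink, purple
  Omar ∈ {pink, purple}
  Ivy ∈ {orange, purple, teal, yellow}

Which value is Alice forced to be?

black

Nate has just one choice, so Nate = grey.
Omar and Grace between them cover only {pink, purple} — a naked pair. Remove those values from Alice, Ivy.
Carol and Priya share exactly the 2 values {green, yellow}; by pigeonhole those values go to them, so strike green, yellow from Alice, Ivy.
So Alice = black.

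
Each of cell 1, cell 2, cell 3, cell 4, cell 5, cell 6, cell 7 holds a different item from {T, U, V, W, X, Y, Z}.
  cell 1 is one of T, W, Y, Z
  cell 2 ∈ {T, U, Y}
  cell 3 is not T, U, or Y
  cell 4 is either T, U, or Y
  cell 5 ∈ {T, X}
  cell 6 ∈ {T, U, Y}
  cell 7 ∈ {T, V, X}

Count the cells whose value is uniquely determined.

cell 2, cell 4, cell 6 share exactly the 3 values {T, U, Y}; by pigeonhole those values go to them, so strike T, U, Y from cell 1, cell 5, cell 7.
cell 5 has just one choice, so cell 5 = X. Eliminate X elsewhere: cell 3, cell 7.
cell 7 has just one choice, so cell 7 = V. Eliminate V elsewhere: cell 3.
Determined: cell 5=X, cell 7=V. The other cells each still have more than one consistent value. That makes 2.

2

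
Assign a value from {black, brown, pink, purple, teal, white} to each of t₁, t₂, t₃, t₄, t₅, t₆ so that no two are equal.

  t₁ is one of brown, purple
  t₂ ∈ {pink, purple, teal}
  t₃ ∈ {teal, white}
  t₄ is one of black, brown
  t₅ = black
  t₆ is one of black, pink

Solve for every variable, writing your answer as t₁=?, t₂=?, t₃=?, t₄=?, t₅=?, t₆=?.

t₁=purple, t₂=teal, t₃=white, t₄=brown, t₅=black, t₆=pink

t₅ must be black (only option left). Strike black from t₄, t₆.
t₆ has just one choice, so t₆ = pink. Eliminate pink elsewhere: t₂.
t₄ must be brown (only option left). So t₁ can't be brown.
That leaves t₁ = purple. Remove purple from t₂.
t₂ has just one choice, so t₂ = teal. Strike teal from t₃.
That leaves t₃ = white.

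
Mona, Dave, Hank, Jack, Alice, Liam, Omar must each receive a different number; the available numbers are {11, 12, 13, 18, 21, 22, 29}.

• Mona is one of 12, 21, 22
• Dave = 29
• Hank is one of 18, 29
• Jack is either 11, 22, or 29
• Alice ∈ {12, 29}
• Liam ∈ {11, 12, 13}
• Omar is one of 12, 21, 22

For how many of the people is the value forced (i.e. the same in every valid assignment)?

5

Dave's domain is down to {29}, so Dave = 29. Eliminate 29 elsewhere: Hank, Jack, Alice.
Hank has just one choice, so Hank = 18.
Alice must be 12 (only option left). Strike 12 from Mona, Liam, Omar.
The 4 still-open variables draw from only 4 values {11, 13, 21, 22}, so each is used; only Liam can be 13, hence Liam = 13.
The 3 still-open variables together cover exactly {11, 21, 22} — 3 values for 3 variables — and 11 appears only in Jack's list, so Jack = 11.
Determined: Dave=29, Hank=18, Jack=11, Alice=12, Liam=13. The other people each still have more than one consistent value. That makes 5.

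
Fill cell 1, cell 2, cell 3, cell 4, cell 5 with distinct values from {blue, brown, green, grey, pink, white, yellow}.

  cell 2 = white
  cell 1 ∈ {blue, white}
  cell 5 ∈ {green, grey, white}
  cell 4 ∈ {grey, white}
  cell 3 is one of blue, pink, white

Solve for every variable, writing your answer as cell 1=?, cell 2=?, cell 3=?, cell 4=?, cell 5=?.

cell 1=blue, cell 2=white, cell 3=pink, cell 4=grey, cell 5=green

cell 2 must be white (only option left). Eliminate white elsewhere: cell 1, cell 3, cell 4, cell 5.
cell 4 must be grey (only option left). So cell 5 can't be grey.
cell 5 has just one choice, so cell 5 = green.
That leaves cell 1 = blue. Remove blue from cell 3.
cell 3 has just one choice, so cell 3 = pink.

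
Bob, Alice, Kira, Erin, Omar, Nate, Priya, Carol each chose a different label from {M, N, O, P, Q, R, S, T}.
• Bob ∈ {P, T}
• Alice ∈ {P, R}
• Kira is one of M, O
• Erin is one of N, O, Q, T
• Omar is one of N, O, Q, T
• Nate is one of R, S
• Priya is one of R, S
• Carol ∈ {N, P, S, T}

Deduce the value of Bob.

The 8 variables draw from only 8 values {M, N, O, P, Q, R, S, T}, so each is used; only Kira can be M, hence Kira = M.
The 2 variables Nate and Priya are confined to {R, S}, which locks those values in; drop them from Alice, Carol.
That leaves Alice = P. Eliminate P elsewhere: Bob, Carol.
So Bob = T.

T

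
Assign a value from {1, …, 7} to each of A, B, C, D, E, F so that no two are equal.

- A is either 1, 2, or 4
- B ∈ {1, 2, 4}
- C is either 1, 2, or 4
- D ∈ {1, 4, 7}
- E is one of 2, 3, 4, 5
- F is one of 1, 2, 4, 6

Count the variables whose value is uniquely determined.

A, B, C between them cover only {1, 2, 4} — a naked triple. Remove those values from D, E, F.
D must be 7 (only option left).
F's domain is down to {6}, so F = 6.
Determined: D=7, F=6. The other variables each still have more than one consistent value. That makes 2.

2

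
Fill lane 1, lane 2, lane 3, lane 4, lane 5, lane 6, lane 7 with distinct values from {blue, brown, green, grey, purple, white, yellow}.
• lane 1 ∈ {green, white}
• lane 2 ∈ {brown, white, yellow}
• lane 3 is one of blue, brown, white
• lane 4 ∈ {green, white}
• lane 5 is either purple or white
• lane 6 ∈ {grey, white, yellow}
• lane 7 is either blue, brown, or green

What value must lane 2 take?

yellow

Among the 7 variables, grey fits only lane 6 (and all 7 values in {blue, brown, green, grey, purple, white, yellow} must be used), so lane 6 = grey.
The 6 still-open variables together cover exactly {blue, brown, green, purple, white, yellow} — 6 values for 6 variables — and purple appears only in lane 5's list, so lane 5 = purple.
Among the 5 still-open variables, yellow fits only lane 2 (and all 5 values in {blue, brown, green, white, yellow} must be used), so lane 2 = yellow.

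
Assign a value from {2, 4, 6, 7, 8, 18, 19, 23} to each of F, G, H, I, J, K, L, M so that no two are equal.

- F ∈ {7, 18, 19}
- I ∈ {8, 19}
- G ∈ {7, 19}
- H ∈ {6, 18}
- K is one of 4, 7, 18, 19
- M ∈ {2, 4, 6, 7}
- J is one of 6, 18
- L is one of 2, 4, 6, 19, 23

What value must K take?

The 8 variables together cover exactly {2, 4, 6, 7, 8, 18, 19, 23} — 8 values for 8 variables — and 8 appears only in I's list, so I = 8.
The 7 still-open variables draw from only 7 values {2, 4, 6, 7, 18, 19, 23}, so each is used; only L can be 23, hence L = 23.
Among the 6 still-open variables, 2 fits only M (and all 6 values in {2, 4, 6, 7, 18, 19} must be used), so M = 2.
The 5 still-open variables together cover exactly {4, 6, 7, 18, 19} — 5 values for 5 variables — and 4 appears only in K's list, so K = 4.

4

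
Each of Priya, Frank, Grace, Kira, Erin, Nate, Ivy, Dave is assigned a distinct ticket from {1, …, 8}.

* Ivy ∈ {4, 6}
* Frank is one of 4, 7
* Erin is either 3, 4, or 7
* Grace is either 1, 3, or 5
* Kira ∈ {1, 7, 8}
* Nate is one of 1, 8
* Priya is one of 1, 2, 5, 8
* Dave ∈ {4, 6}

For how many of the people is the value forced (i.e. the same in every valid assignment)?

4

The 8 variables together cover exactly {1, 2, 3, 4, 5, 6, 7, 8} — 8 values for 8 variables — and 2 appears only in Priya's list, so Priya = 2.
The 7 still-open variables together cover exactly {1, 3, 4, 5, 6, 7, 8} — 7 values for 7 variables — and 5 appears only in Grace's list, so Grace = 5.
The 6 still-open variables draw from only 6 values {1, 3, 4, 6, 7, 8}, so each is used; only Erin can be 3, hence Erin = 3.
Ivy and Dave between them cover only {4, 6} — a naked pair. Remove those values from Frank.
Frank has just one choice, so Frank = 7. Strike 7 from Kira.
Determined: Priya=2, Frank=7, Grace=5, Erin=3. The other people each still have more than one consistent value. That makes 4.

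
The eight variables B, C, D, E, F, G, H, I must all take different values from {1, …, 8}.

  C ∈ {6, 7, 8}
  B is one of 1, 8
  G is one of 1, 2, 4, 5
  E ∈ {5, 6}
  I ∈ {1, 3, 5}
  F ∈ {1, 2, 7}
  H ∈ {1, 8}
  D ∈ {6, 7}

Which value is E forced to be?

5

Among the 8 variables, 3 fits only I (and all 8 values in {1, 2, 3, 4, 5, 6, 7, 8} must be used), so I = 3.
The 7 still-open variables draw from only 7 values {1, 2, 4, 5, 6, 7, 8}, so each is used; only G can be 4, hence G = 4.
Among the 6 still-open variables, 2 fits only F (and all 6 values in {1, 2, 5, 6, 7, 8} must be used), so F = 2.
Among the 5 still-open variables, 5 fits only E (and all 5 values in {1, 5, 6, 7, 8} must be used), so E = 5.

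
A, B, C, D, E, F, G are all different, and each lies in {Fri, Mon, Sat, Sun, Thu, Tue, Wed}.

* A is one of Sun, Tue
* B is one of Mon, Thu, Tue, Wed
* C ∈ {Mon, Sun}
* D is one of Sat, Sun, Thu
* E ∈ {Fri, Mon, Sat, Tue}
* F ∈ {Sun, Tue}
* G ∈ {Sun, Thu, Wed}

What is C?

The 7 variables together cover exactly {Fri, Mon, Sat, Sun, Thu, Tue, Wed} — 7 values for 7 variables — and Fri appears only in E's list, so E = Fri.
The 6 still-open variables draw from only 6 values {Mon, Sat, Sun, Thu, Tue, Wed}, so each is used; only D can be Sat, hence D = Sat.
A and F share exactly the 2 values {Sun, Tue}; by pigeonhole those values go to them, so strike Sun, Tue from B, C, G.
So C = Mon.

Mon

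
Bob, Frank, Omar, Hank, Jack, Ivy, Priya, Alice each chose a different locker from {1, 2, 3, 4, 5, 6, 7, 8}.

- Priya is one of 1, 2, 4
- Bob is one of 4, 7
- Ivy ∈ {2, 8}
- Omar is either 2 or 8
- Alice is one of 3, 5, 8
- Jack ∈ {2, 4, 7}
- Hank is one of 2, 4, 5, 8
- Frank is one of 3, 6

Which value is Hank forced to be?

5

The 8 variables together cover exactly {1, 2, 3, 4, 5, 6, 7, 8} — 8 values for 8 variables — and 1 appears only in Priya's list, so Priya = 1.
The 7 still-open variables together cover exactly {2, 3, 4, 5, 6, 7, 8} — 7 values for 7 variables — and 6 appears only in Frank's list, so Frank = 6.
The 6 still-open variables draw from only 6 values {2, 3, 4, 5, 7, 8}, so each is used; only Alice can be 3, hence Alice = 3.
The 5 still-open variables together cover exactly {2, 4, 5, 7, 8} — 5 values for 5 variables — and 5 appears only in Hank's list, so Hank = 5.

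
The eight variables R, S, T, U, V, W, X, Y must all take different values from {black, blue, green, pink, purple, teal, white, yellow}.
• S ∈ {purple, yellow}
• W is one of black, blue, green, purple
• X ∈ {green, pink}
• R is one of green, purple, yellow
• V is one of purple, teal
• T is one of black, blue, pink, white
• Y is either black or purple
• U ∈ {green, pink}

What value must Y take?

The 8 variables draw from only 8 values {black, blue, green, pink, purple, teal, white, yellow}, so each is used; only V can be teal, hence V = teal.
Among the 7 still-open variables, white fits only T (and all 7 values in {black, blue, green, pink, purple, white, yellow} must be used), so T = white.
The 6 still-open variables draw from only 6 values {black, blue, green, pink, purple, yellow}, so each is used; only W can be blue, hence W = blue.
The 5 still-open variables draw from only 5 values {black, green, pink, purple, yellow}, so each is used; only Y can be black, hence Y = black.

black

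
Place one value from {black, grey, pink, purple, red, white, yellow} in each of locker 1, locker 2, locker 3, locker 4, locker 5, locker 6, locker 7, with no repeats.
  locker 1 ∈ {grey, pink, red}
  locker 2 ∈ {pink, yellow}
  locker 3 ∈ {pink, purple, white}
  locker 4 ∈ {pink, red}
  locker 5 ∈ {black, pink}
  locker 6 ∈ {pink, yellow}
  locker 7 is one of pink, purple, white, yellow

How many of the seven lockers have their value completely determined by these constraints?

3

The 7 variables together cover exactly {black, grey, pink, purple, red, white, yellow} — 7 values for 7 variables — and black appears only in locker 5's list, so locker 5 = black.
The 6 still-open variables draw from only 6 values {grey, pink, purple, red, white, yellow}, so each is used; only locker 1 can be grey, hence locker 1 = grey.
The 5 still-open variables together cover exactly {pink, purple, red, white, yellow} — 5 values for 5 variables — and red appears only in locker 4's list, so locker 4 = red.
locker 2 and locker 6 share exactly the 2 values {pink, yellow}; by pigeonhole those values go to them, so strike pink, yellow from locker 3, locker 7.
Determined: locker 1=grey, locker 4=red, locker 5=black. The other lockers each still have more than one consistent value. That makes 3.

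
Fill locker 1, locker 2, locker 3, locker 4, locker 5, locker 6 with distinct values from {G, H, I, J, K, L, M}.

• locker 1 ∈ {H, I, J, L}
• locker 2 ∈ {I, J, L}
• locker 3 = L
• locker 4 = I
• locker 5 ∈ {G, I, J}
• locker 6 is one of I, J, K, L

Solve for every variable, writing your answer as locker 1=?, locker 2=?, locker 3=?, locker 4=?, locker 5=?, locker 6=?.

locker 3 must be L (only option left). Remove L from locker 1, locker 2, locker 6.
locker 4's domain is down to {I}, so locker 4 = I. Eliminate I elsewhere: locker 1, locker 2, locker 5, locker 6.
locker 2 has just one choice, so locker 2 = J. Remove J from locker 1, locker 5, locker 6.
locker 5 must be G (only option left).
locker 6's domain is down to {K}, so locker 6 = K.
locker 1 must be H (only option left).

locker 1=H, locker 2=J, locker 3=L, locker 4=I, locker 5=G, locker 6=K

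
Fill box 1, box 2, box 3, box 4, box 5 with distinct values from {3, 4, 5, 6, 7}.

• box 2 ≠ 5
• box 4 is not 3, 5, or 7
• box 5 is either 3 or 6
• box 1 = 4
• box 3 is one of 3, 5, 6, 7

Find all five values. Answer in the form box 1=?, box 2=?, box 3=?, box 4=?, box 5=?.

box 1's domain is down to {4}, so box 1 = 4. Eliminate 4 elsewhere: box 2, box 4.
That leaves box 4 = 6. Eliminate 6 elsewhere: box 2, box 3, box 5.
box 5 has just one choice, so box 5 = 3. Remove 3 from box 2, box 3.
box 2 has just one choice, so box 2 = 7. Strike 7 from box 3.
box 3 must be 5 (only option left).

box 1=4, box 2=7, box 3=5, box 4=6, box 5=3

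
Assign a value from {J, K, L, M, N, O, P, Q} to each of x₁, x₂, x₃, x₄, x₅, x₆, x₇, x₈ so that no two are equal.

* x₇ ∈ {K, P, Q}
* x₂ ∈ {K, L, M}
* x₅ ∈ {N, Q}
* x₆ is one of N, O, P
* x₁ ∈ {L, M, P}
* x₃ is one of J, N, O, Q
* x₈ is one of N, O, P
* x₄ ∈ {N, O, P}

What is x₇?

K

Among the 8 variables, J fits only x₃ (and all 8 values in {J, K, L, M, N, O, P, Q} must be used), so x₃ = J.
x₄, x₆, x₈ share exactly the 3 values {N, O, P}; by pigeonhole those values go to them, so strike N, O, P from x₁, x₅, x₇.
x₅'s domain is down to {Q}, so x₅ = Q. Remove Q from x₇.
So x₇ = K.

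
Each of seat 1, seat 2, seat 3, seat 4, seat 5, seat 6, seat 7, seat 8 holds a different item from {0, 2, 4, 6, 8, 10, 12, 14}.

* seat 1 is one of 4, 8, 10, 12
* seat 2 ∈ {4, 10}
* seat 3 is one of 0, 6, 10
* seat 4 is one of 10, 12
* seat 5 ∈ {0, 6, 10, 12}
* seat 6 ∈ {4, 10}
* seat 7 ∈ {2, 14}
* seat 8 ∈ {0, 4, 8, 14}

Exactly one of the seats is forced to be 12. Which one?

seat 4

The 8 variables together cover exactly {0, 2, 4, 6, 8, 10, 12, 14} — 8 values for 8 variables — and 2 appears only in seat 7's list, so seat 7 = 2.
The 7 still-open variables draw from only 7 values {0, 4, 6, 8, 10, 12, 14}, so each is used; only seat 8 can be 14, hence seat 8 = 14.
The 6 still-open variables draw from only 6 values {0, 4, 6, 8, 10, 12}, so each is used; only seat 1 can be 8, hence seat 1 = 8.
seat 2 and seat 6 share exactly the 2 values {4, 10}; by pigeonhole those values go to them, so strike 4, 10 from seat 3, seat 4, seat 5.
So 12 goes to seat 4.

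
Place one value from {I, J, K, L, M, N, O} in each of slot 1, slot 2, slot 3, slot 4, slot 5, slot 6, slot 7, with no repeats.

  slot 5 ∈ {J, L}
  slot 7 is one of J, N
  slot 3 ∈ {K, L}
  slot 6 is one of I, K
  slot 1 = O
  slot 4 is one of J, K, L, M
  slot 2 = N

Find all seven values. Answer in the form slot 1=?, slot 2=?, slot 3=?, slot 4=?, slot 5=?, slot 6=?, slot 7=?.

slot 1=O, slot 2=N, slot 3=K, slot 4=M, slot 5=L, slot 6=I, slot 7=J

slot 1's domain is down to {O}, so slot 1 = O.
That leaves slot 2 = N. Strike N from slot 7.
slot 7 has just one choice, so slot 7 = J. Strike J from slot 4, slot 5.
slot 5 must be L (only option left). Remove L from slot 3, slot 4.
slot 3 has just one choice, so slot 3 = K. So slot 4, slot 6 can't be K.
slot 4 must be M (only option left).
slot 6 has just one choice, so slot 6 = I.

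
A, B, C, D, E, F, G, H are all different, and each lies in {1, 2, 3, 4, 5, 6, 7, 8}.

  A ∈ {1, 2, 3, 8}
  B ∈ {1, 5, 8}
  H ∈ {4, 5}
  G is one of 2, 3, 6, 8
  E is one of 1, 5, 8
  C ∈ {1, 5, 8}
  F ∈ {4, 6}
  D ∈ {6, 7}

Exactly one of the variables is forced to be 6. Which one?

Among the 8 variables, 7 fits only D (and all 8 values in {1, 2, 3, 4, 5, 6, 7, 8} must be used), so D = 7.
B, C, E between them cover only {1, 5, 8} — a naked triple. Remove those values from A, G, H.
H has just one choice, so H = 4. Eliminate 4 elsewhere: F.
So 6 goes to F.

F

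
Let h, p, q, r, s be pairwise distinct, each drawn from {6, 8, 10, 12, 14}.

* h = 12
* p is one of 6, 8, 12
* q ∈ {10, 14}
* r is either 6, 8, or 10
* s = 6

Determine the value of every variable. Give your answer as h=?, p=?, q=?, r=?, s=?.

h=12, p=8, q=14, r=10, s=6

h's domain is down to {12}, so h = 12. Eliminate 12 elsewhere: p.
s has just one choice, so s = 6. Strike 6 from p, r.
p's domain is down to {8}, so p = 8. Strike 8 from r.
That leaves r = 10. Eliminate 10 elsewhere: q.
q must be 14 (only option left).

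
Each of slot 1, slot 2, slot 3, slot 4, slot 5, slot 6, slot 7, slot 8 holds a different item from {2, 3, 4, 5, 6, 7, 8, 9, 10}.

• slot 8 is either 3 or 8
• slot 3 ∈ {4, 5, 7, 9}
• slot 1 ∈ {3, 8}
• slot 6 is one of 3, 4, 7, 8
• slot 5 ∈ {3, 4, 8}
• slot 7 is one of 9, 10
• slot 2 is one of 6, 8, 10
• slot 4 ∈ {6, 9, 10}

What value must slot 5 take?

Among the 8 variables, 5 fits only slot 3 (and all 8 values in {3, 4, 5, 6, 7, 8, 9, 10} must be used), so slot 3 = 5.
The 7 still-open variables draw from only 7 values {3, 4, 6, 7, 8, 9, 10}, so each is used; only slot 6 can be 7, hence slot 6 = 7.
Among the 6 still-open variables, 4 fits only slot 5 (and all 6 values in {3, 4, 6, 8, 9, 10} must be used), so slot 5 = 4.

4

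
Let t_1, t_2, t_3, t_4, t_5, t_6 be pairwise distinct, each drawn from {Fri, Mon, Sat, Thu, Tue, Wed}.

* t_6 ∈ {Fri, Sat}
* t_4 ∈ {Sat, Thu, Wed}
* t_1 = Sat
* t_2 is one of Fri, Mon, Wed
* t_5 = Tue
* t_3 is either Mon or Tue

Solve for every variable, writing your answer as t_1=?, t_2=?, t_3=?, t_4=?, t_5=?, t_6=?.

t_1=Sat, t_2=Wed, t_3=Mon, t_4=Thu, t_5=Tue, t_6=Fri

t_1 must be Sat (only option left). So t_4, t_6 can't be Sat.
t_5's domain is down to {Tue}, so t_5 = Tue. So t_3 can't be Tue.
t_6 has just one choice, so t_6 = Fri. Strike Fri from t_2.
That leaves t_3 = Mon. Remove Mon from t_2.
t_2's domain is down to {Wed}, so t_2 = Wed. Eliminate Wed elsewhere: t_4.
t_4's domain is down to {Thu}, so t_4 = Thu.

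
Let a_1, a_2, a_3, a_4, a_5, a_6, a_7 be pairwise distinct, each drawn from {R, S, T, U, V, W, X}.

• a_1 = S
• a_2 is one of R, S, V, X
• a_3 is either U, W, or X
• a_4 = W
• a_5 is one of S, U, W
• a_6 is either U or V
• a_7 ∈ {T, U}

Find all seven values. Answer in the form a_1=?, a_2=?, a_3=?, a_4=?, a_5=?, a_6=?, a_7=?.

a_1's domain is down to {S}, so a_1 = S. Strike S from a_2, a_5.
a_4 must be W (only option left). So a_3, a_5 can't be W.
That leaves a_5 = U. Remove U from a_3, a_6, a_7.
That leaves a_6 = V. Remove V from a_2.
a_7 has just one choice, so a_7 = T.
a_3 must be X (only option left). Strike X from a_2.
a_2 has just one choice, so a_2 = R.

a_1=S, a_2=R, a_3=X, a_4=W, a_5=U, a_6=V, a_7=T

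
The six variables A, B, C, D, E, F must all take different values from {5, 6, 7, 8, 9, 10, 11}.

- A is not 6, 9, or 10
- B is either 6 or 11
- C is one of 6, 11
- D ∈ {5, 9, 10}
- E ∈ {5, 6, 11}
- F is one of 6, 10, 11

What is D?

B and C between them cover only {6, 11} — a naked pair. Remove those values from A, E, F.
E's domain is down to {5}, so E = 5. Strike 5 from A, D.
F's domain is down to {10}, so F = 10. Strike 10 from D.
So D = 9.

9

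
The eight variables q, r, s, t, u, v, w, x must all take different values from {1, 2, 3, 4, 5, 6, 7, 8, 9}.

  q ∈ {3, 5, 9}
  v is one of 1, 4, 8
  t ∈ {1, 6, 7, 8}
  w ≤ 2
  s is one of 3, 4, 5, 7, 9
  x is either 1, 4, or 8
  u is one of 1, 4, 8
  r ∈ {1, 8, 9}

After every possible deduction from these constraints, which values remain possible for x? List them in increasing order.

u, v, x share exactly the 3 values {1, 4, 8}; by pigeonhole those values go to them, so strike 1, 4, 8 from r, s, t, w.
r must be 9 (only option left). Eliminate 9 elsewhere: q, s.
That leaves w = 2.
No further eliminations apply; x can still be any of 1, 4, 8.

1, 4, 8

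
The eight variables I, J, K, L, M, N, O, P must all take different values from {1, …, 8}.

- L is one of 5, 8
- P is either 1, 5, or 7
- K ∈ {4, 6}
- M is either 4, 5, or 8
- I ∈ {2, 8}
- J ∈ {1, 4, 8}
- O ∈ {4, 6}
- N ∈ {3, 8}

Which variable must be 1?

J

Among the 8 variables, 2 fits only I (and all 8 values in {1, 2, 3, 4, 5, 6, 7, 8} must be used), so I = 2.
The 7 still-open variables together cover exactly {1, 3, 4, 5, 6, 7, 8} — 7 values for 7 variables — and 3 appears only in N's list, so N = 3.
The 6 still-open variables draw from only 6 values {1, 4, 5, 6, 7, 8}, so each is used; only P can be 7, hence P = 7.
Among the 5 still-open variables, 1 fits only J (and all 5 values in {1, 4, 5, 6, 8} must be used), so J = 1.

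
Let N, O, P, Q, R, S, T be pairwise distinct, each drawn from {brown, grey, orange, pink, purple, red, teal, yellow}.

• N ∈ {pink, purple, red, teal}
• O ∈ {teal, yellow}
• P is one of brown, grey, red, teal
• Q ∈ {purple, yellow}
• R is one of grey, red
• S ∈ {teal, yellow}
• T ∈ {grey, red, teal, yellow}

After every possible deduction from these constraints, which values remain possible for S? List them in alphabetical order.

teal, yellow

The 7 variables together cover exactly {brown, grey, pink, purple, red, teal, yellow} — 7 values for 7 variables — and brown appears only in P's list, so P = brown.
Among the 6 still-open variables, pink fits only N (and all 6 values in {grey, pink, purple, red, teal, yellow} must be used), so N = pink.
Among the 5 still-open variables, purple fits only Q (and all 5 values in {grey, purple, red, teal, yellow} must be used), so Q = purple.
O and S share exactly the 2 values {teal, yellow}; by pigeonhole those values go to them, so strike teal, yellow from T.
No further eliminations apply; S can still be any of teal, yellow.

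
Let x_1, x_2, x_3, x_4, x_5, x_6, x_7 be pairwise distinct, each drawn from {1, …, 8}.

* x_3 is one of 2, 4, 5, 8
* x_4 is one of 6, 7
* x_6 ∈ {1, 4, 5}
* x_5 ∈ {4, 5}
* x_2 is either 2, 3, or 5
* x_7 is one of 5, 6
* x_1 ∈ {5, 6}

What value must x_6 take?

The 2 variables x_1 and x_7 are confined to {5, 6}, which locks those values in; drop them from x_2, x_3, x_4, x_5, x_6.
x_4's domain is down to {7}, so x_4 = 7.
x_5's domain is down to {4}, so x_5 = 4. So x_3, x_6 can't be 4.
So x_6 = 1.

1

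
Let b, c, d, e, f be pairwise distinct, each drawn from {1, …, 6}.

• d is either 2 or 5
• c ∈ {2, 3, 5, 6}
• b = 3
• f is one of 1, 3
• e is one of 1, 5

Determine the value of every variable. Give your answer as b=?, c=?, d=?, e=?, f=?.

b must be 3 (only option left). Eliminate 3 elsewhere: c, f.
f has just one choice, so f = 1. Strike 1 from e.
e has just one choice, so e = 5. Strike 5 from c, d.
d has just one choice, so d = 2. Eliminate 2 elsewhere: c.
c has just one choice, so c = 6.

b=3, c=6, d=2, e=5, f=1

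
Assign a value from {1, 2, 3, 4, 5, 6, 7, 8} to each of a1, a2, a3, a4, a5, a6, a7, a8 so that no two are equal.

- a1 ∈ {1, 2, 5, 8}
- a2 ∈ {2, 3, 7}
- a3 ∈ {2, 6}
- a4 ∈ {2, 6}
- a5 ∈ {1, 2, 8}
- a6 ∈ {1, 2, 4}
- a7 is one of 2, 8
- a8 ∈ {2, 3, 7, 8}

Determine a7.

8

Among the 8 variables, 4 fits only a6 (and all 8 values in {1, 2, 3, 4, 5, 6, 7, 8} must be used), so a6 = 4.
Among the 7 still-open variables, 5 fits only a1 (and all 7 values in {1, 2, 3, 5, 6, 7, 8} must be used), so a1 = 5.
The 6 still-open variables draw from only 6 values {1, 2, 3, 6, 7, 8}, so each is used; only a5 can be 1, hence a5 = 1.
a3 and a4 between them cover only {2, 6} — a naked pair. Remove those values from a2, a7, a8.
So a7 = 8.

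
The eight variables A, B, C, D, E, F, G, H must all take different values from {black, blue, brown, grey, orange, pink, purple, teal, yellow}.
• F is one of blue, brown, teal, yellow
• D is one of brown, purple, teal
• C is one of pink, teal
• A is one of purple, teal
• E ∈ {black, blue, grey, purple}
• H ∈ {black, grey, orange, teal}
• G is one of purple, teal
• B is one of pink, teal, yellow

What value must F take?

The 2 variables A and G are confined to {purple, teal}, which locks those values in; drop them from B, C, D, E, F, H.
C has just one choice, so C = pink. So B can't be pink.
D's domain is down to {brown}, so D = brown. Remove brown from F.
B's domain is down to {yellow}, so B = yellow. Strike yellow from F.
So F = blue.

blue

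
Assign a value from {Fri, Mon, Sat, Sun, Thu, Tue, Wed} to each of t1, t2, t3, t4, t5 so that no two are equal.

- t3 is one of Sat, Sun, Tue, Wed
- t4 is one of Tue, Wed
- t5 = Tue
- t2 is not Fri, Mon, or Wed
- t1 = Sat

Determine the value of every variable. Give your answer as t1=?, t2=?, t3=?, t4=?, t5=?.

t1=Sat, t2=Thu, t3=Sun, t4=Wed, t5=Tue

t1 has just one choice, so t1 = Sat. Eliminate Sat elsewhere: t2, t3.
t5's domain is down to {Tue}, so t5 = Tue. Remove Tue from t2, t3, t4.
t4's domain is down to {Wed}, so t4 = Wed. So t3 can't be Wed.
That leaves t3 = Sun. Remove Sun from t2.
That leaves t2 = Thu.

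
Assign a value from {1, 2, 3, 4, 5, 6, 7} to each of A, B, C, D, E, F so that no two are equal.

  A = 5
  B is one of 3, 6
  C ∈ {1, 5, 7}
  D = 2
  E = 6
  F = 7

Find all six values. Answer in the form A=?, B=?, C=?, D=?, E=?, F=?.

A=5, B=3, C=1, D=2, E=6, F=7

A's domain is down to {5}, so A = 5. Remove 5 from C.
D has just one choice, so D = 2.
That leaves E = 6. Eliminate 6 elsewhere: B.
F has just one choice, so F = 7. Strike 7 from C.
B's domain is down to {3}, so B = 3.
C's domain is down to {1}, so C = 1.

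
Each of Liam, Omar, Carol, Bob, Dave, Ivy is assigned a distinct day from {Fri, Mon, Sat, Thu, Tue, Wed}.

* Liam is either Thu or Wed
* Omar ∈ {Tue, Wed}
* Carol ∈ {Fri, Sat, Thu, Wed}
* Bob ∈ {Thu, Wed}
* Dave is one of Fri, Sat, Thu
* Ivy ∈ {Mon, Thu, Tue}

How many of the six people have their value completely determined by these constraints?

2

The 6 variables draw from only 6 values {Fri, Mon, Sat, Thu, Tue, Wed}, so each is used; only Ivy can be Mon, hence Ivy = Mon.
The 5 still-open variables draw from only 5 values {Fri, Sat, Thu, Tue, Wed}, so each is used; only Omar can be Tue, hence Omar = Tue.
The 2 variables Liam and Bob are confined to {Thu, Wed}, which locks those values in; drop them from Carol, Dave.
Determined: Omar=Tue, Ivy=Mon. The other people each still have more than one consistent value. That makes 2.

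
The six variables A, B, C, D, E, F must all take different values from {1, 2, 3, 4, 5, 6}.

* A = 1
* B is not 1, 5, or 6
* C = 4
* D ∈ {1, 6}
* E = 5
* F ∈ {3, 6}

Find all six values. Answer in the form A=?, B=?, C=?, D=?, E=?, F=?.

A's domain is down to {1}, so A = 1. Remove 1 from D.
C has just one choice, so C = 4. Eliminate 4 elsewhere: B.
That leaves D = 6. So F can't be 6.
E's domain is down to {5}, so E = 5.
F's domain is down to {3}, so F = 3. So B can't be 3.
That leaves B = 2.

A=1, B=2, C=4, D=6, E=5, F=3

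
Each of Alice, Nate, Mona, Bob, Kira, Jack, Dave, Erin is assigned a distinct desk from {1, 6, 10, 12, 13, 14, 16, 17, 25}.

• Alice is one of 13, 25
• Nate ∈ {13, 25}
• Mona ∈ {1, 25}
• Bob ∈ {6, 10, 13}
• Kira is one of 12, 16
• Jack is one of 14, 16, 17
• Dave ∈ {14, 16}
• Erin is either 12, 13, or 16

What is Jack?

The 2 variables Alice and Nate are confined to {13, 25}, which locks those values in; drop them from Mona, Bob, Erin.
Mona must be 1 (only option left).
Kira and Erin between them cover only {12, 16} — a naked pair. Remove those values from Jack, Dave.
That leaves Dave = 14. Strike 14 from Jack.
So Jack = 17.

17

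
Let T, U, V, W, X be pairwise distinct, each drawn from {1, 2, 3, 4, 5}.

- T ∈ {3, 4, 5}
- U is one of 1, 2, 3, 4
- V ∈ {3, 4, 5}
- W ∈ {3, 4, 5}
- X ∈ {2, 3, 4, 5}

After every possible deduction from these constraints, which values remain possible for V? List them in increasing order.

3, 4, 5

The 5 variables together cover exactly {1, 2, 3, 4, 5} — 5 values for 5 variables — and 1 appears only in U's list, so U = 1.
The 4 still-open variables draw from only 4 values {2, 3, 4, 5}, so each is used; only X can be 2, hence X = 2.
No further eliminations apply; V can still be any of 3, 4, 5.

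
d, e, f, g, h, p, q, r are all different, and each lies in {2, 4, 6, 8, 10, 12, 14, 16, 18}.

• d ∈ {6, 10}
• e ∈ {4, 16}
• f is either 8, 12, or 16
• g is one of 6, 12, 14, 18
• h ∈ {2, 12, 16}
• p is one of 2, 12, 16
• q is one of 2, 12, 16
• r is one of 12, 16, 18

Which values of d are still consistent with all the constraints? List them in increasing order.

h, p, q between them cover only {2, 12, 16} — a naked triple. Remove those values from e, f, g, r.
e must be 4 (only option left).
f must be 8 (only option left).
r must be 18 (only option left). Strike 18 from g.
No further eliminations apply; d can still be any of 6, 10.

6, 10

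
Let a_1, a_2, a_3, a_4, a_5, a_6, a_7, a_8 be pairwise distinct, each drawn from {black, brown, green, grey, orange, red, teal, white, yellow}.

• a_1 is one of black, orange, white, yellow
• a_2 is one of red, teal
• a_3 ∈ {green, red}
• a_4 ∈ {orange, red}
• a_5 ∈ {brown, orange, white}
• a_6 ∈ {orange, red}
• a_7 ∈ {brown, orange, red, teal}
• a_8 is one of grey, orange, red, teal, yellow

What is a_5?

a_4 and a_6 share exactly the 2 values {orange, red}; by pigeonhole those values go to them, so strike orange, red from a_1, a_2, a_3, a_5, a_7, a_8.
a_2's domain is down to {teal}, so a_2 = teal. Remove teal from a_7, a_8.
a_3 has just one choice, so a_3 = green.
That leaves a_7 = brown. Strike brown from a_5.
So a_5 = white.

white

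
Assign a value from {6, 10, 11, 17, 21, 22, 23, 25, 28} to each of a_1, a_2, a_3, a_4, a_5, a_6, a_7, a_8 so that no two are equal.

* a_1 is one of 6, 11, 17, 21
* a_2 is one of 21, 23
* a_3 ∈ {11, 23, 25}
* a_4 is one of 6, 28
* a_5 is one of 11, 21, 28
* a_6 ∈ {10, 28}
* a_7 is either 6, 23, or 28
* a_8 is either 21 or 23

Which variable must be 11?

a_5

The 8 variables together cover exactly {6, 10, 11, 17, 21, 23, 25, 28} — 8 values for 8 variables — and 10 appears only in a_6's list, so a_6 = 10.
Among the 7 still-open variables, 17 fits only a_1 (and all 7 values in {6, 11, 17, 21, 23, 25, 28} must be used), so a_1 = 17.
The 6 still-open variables together cover exactly {6, 11, 21, 23, 25, 28} — 6 values for 6 variables — and 25 appears only in a_3's list, so a_3 = 25.
The 5 still-open variables draw from only 5 values {6, 11, 21, 23, 28}, so each is used; only a_5 can be 11, hence a_5 = 11.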